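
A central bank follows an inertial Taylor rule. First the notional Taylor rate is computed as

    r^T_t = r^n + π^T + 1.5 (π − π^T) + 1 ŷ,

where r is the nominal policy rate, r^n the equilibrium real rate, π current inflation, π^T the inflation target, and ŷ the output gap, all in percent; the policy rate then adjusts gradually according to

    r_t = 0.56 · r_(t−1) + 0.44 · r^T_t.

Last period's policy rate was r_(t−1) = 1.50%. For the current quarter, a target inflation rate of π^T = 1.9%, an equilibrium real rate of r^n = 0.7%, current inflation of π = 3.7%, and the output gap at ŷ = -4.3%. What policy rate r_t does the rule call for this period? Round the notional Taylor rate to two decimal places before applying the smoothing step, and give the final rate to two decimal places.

1.28%

r^T_t = 0.7 + 1.9 + 1.5 × (3.7 − 1.9) + 1 × (-4.3)
   = 0.7 + 1.9 + 2.7 − 4.3 = 1.00
r_t = 0.56 × 1.50 + 0.44 × 1.00 = 0.84 + 0.44 = 1.28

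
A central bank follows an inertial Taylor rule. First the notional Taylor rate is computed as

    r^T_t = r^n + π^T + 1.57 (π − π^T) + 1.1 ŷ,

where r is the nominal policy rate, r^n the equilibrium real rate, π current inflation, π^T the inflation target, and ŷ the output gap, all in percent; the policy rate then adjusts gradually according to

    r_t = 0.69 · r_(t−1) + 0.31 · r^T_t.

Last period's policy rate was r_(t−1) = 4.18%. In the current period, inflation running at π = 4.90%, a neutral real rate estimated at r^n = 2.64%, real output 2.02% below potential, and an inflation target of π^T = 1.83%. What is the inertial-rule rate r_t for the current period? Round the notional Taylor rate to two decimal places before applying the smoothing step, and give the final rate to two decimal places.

Output 2.02% below potential → ŷ = -2.02.
r^T_t = 2.64 + 1.83 + 1.57 × (4.90 − 1.83) + 1.1 × (-2.02)
   = 2.64 + 1.83 + 4.8199 − 2.222 = 7.07
r_t = 0.69 × 4.18 + 0.31 × 7.07 = 2.8842 + 2.1917 = 5.08

5.08%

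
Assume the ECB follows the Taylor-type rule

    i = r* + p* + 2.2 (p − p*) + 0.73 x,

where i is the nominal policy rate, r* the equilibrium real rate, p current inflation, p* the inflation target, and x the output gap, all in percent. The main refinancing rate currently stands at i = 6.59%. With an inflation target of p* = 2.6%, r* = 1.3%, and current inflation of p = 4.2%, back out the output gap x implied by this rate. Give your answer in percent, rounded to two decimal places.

0.73 x = 6.59 − 1.3 − 2.6 − 2.2 × (4.2 − 2.6) = -0.83
x = -0.83 / 0.73 = -1.14

-1.14%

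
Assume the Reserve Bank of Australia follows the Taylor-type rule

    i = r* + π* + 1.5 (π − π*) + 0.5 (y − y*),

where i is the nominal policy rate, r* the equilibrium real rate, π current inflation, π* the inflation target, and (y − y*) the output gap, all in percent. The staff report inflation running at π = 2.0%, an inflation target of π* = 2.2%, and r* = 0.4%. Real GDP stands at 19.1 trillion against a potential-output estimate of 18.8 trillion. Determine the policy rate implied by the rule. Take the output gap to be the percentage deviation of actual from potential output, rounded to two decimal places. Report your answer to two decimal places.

3.10%

Output gap = 100 × (19.1 − 18.8) / 18.8 = 1.60%.
i = 0.40 + 2.20 + 1.5 × (2.00 − 2.20) + 0.5 × 1.60
   = 0.40 + 2.2 − 0.3 + 0.8 = 3.10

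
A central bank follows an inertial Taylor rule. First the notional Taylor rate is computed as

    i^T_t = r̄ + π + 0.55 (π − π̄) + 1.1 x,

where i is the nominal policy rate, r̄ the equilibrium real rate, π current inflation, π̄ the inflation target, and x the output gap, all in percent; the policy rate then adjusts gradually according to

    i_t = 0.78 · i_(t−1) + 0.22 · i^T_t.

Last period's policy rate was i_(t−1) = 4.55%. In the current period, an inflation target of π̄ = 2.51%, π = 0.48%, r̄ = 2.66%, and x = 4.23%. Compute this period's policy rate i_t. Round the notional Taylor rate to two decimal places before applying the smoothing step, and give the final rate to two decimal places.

i^T_t = 2.66 + 0.48 + 0.55 × (0.48 − 2.51) + 1.1 × 4.23
   = 2.66 + 0.48 − 1.1165 + 4.653 = 6.68
i_t = 0.78 × 4.55 + 0.22 × 6.68 = 3.549 + 1.4696 = 5.02

5.02%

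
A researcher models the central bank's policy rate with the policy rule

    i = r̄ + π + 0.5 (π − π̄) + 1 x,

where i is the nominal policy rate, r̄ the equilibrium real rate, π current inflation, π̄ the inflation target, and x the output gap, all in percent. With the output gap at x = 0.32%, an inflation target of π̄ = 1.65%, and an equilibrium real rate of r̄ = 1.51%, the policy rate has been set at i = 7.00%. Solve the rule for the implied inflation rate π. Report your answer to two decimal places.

4.00%

Collecting π: i = r̄ + (1 + 0.5) π − 0.5 π̄ + 1 x
1.5 π = 7.00 − 1.51 + 0.5 × 1.65 − 1 × 0.32 = 5.995
π = 5.995 / 1.5 = 4.00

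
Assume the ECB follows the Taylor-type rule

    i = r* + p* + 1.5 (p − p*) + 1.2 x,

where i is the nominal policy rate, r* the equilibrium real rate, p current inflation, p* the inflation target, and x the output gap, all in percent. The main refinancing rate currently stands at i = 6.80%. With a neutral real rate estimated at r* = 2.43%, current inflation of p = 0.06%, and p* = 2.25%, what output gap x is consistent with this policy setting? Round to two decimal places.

1.2 x = 6.80 − 2.43 − 2.25 − 1.5 × (0.06 − 2.25) = 5.405
x = 5.405 / 1.2 = 4.50

4.50%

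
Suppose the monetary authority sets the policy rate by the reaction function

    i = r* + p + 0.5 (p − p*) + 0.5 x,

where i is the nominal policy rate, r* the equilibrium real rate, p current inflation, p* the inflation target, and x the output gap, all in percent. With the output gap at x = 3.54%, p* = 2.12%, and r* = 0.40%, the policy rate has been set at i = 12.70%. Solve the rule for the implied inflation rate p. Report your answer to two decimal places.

Collecting p: i = r* + (1 + 0.5) p − 0.5 p* + 0.5 x
1.5 p = 12.70 − 0.40 + 0.5 × 2.12 − 0.5 × 3.54 = 11.59
p = 11.59 / 1.5 = 7.73

7.73%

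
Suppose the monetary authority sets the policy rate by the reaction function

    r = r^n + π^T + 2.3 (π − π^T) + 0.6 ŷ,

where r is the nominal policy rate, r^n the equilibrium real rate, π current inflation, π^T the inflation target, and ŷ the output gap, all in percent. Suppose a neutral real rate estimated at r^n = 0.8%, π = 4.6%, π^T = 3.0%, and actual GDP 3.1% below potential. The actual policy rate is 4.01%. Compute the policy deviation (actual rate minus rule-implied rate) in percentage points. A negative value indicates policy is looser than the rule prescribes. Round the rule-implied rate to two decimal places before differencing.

-1.61 pp

Output 3.1% below potential → ŷ = -3.1.
r = 0.8 + 3.0 + 2.3 × (4.6 − 3.0) + 0.6 × (-3.1)
   = 0.8 + 3 + 3.68 − 1.86 = 5.62
Deviation = 4.01 − 5.62 = -1.61 pp.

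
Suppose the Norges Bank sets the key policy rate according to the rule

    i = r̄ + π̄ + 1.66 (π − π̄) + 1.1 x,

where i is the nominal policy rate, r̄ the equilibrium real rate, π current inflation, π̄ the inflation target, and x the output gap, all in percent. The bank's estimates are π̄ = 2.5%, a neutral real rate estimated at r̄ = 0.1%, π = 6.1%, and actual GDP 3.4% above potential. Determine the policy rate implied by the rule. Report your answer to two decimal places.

Output 3.4% above potential → x = 3.4.
i = 0.1 + 2.5 + 1.66 × (6.1 − 2.5) + 1.1 × 3.4
   = 0.1 + 2.5 + 5.976 + 3.74 = 12.32

12.32%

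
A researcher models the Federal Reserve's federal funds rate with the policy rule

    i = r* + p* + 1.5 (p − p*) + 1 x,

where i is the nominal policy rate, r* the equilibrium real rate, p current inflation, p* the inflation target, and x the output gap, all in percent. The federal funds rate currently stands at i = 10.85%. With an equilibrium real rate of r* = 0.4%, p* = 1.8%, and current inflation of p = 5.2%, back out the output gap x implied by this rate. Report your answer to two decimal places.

3.55%

1 x = 10.85 − 0.4 − 1.8 − 1.5 × (5.2 − 1.8) = 3.55
x = 3.55 / 1 = 3.55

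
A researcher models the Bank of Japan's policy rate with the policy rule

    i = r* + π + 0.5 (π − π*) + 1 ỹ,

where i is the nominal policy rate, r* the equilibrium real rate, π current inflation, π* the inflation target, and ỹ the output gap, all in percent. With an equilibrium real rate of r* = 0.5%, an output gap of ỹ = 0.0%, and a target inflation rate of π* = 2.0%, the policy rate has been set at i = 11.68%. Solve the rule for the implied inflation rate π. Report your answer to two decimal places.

Collecting π: i = r* + (1 + 0.5) π − 0.5 π* + 1 ỹ
1.5 π = 11.68 − 0.5 + 0.5 × 2.0 − 1 × 0.0 = 12.18
π = 12.18 / 1.5 = 8.12

8.12%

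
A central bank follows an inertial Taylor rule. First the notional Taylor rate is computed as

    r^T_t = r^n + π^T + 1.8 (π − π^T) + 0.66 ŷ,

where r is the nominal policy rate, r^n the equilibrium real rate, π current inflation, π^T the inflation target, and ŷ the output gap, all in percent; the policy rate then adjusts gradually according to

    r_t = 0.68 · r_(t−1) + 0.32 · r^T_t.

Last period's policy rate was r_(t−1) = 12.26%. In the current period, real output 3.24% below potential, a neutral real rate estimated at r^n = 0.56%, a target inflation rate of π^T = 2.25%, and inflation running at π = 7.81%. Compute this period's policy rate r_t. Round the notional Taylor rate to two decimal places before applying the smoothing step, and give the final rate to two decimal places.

11.75%

Output 3.24% below potential → ŷ = -3.24.
r^T_t = 0.56 + 2.25 + 1.8 × (7.81 − 2.25) + 0.66 × (-3.24)
   = 0.56 + 2.25 + 10.008 − 2.1384 = 10.68
r_t = 0.68 × 12.26 + 0.32 × 10.68 = 8.3368 + 3.4176 = 11.75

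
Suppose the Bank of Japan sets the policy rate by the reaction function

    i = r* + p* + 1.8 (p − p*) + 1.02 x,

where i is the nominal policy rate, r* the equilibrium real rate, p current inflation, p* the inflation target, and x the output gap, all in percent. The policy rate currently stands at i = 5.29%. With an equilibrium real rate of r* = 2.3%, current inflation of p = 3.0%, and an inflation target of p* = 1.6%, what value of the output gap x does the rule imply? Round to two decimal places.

1.02 x = 5.29 − 2.3 − 1.6 − 1.8 × (3.0 − 1.6) = -1.13
x = -1.13 / 1.02 = -1.11

-1.11%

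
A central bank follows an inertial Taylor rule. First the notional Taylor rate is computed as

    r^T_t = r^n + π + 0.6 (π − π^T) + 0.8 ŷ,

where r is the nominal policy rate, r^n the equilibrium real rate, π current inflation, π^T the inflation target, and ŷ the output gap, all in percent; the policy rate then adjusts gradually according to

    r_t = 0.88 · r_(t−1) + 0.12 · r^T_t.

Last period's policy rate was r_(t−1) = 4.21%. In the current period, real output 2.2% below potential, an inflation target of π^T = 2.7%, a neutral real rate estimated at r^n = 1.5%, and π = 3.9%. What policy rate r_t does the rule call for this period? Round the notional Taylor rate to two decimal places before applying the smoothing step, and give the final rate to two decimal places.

4.23%

Output 2.2% below potential → ŷ = -2.2.
r^T_t = 1.5 + 3.9 + 0.6 × (3.9 − 2.7) + 0.8 × (-2.2)
   = 1.5 + 3.9 + 0.72 − 1.76 = 4.36
r_t = 0.88 × 4.21 + 0.12 × 4.36 = 3.7048 + 0.5232 = 4.23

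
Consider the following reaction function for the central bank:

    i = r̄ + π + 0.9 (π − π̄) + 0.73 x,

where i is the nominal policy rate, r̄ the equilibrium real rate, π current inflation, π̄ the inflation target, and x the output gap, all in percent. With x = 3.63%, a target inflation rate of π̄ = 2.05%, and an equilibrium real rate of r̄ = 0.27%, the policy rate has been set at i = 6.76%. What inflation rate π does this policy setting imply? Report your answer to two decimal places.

2.99%

Collecting π: i = r̄ + (1 + 0.9) π − 0.9 π̄ + 0.73 x
1.9 π = 6.76 − 0.27 + 0.9 × 2.05 − 0.73 × 3.63 = 5.6851
π = 5.6851 / 1.9 = 2.99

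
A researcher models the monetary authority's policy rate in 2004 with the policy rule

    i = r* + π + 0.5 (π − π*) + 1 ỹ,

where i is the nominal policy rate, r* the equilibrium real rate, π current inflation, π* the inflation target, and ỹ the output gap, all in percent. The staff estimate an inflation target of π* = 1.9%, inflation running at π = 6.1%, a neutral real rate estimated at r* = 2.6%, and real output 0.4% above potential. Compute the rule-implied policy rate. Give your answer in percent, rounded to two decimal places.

11.20%

Output 0.4% above potential → ỹ = 0.4.
i = 2.6 + 6.1 + 0.5 × (6.1 − 1.9) + 1 × 0.4
   = 2.6 + 6.1 + 2.1 + 0.4 = 11.20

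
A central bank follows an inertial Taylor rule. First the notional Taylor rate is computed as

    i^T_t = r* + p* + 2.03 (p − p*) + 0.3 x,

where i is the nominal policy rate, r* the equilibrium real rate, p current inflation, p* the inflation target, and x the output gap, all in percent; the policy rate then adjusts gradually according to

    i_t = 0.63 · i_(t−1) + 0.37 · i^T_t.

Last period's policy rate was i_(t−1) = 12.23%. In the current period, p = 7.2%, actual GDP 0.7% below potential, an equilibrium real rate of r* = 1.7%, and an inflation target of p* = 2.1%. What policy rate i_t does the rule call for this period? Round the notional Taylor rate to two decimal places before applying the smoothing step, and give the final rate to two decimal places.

12.86%

Output 0.7% below potential → x = -0.7.
i^T_t = 1.7 + 2.1 + 2.03 × (7.2 − 2.1) + 0.3 × (-0.7)
   = 1.7 + 2.1 + 10.353 − 0.21 = 13.94
i_t = 0.63 × 12.23 + 0.37 × 13.94 = 7.7049 + 5.1578 = 12.86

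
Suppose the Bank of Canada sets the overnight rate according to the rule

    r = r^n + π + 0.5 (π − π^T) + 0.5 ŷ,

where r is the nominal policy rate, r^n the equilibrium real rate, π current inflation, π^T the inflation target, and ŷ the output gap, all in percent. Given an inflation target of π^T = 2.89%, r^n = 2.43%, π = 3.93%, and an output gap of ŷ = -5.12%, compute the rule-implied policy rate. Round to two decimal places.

4.32%

r = 2.43 + 3.93 + 0.5 × (3.93 − 2.89) + 0.5 × (-5.12)
   = 2.43 + 3.93 + 0.52 − 2.56 = 4.32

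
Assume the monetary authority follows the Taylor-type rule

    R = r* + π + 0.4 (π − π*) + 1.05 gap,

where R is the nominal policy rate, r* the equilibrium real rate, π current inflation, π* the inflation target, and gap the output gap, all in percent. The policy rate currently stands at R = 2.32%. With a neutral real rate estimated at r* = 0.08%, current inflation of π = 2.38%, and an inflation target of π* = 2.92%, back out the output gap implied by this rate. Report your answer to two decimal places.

0.07%

1.05 gap = 2.32 − 0.08 − 2.38 − 0.4 × (2.38 − 2.92) = 0.076
gap = 0.076 / 1.05 = 0.07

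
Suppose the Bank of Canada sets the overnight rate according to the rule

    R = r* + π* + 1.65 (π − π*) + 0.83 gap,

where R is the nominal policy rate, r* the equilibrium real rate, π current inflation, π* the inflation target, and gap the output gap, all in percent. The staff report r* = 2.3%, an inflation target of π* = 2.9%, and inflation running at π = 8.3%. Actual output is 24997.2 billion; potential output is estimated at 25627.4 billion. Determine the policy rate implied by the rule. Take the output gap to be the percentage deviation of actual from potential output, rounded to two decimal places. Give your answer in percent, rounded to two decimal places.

Output gap = 100 × (24997.2 − 25627.4) / 25627.4 = -2.46%.
R = 2.30 + 2.90 + 1.65 × (8.30 − 2.90) + 0.83 × (-2.46)
   = 2.30 + 2.9 + 8.91 − 2.0418 = 12.07

12.07%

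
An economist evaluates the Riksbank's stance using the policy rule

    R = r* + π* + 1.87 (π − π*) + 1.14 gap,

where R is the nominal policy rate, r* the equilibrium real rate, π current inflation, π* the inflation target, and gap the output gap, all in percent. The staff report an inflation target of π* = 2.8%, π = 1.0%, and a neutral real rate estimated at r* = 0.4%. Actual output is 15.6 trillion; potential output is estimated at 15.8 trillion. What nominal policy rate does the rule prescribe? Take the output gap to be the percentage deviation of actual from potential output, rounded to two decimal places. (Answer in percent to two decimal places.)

Output gap = 100 × (15.6 − 15.8) / 15.8 = -1.27%.
R = 0.40 + 2.80 + 1.87 × (1.00 − 2.80) + 1.14 × (-1.27)
   = 0.40 + 2.8 − 3.366 − 1.4478 = -1.61

-1.61%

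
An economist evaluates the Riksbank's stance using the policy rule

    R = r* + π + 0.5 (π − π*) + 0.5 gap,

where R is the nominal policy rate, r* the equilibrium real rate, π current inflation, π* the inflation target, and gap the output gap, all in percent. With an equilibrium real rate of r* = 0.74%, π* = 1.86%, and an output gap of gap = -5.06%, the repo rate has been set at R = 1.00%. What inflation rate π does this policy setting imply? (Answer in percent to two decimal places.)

2.48%

Collecting π: R = r* + (1 + 0.5) π − 0.5 π* + 0.5 gap
1.5 π = 1.00 − 0.74 + 0.5 × 1.86 − 0.5 × (-5.06) = 3.72
π = 3.72 / 1.5 = 2.48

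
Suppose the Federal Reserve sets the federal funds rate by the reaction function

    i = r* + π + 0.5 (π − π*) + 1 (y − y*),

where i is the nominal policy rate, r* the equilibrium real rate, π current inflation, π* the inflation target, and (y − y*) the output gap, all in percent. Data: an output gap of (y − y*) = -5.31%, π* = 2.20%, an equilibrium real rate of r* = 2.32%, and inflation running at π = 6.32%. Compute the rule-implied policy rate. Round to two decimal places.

5.39%

i = 2.32 + 6.32 + 0.5 × (6.32 − 2.20) + 1 × (-5.31)
   = 2.32 + 6.32 + 2.06 − 5.31 = 5.39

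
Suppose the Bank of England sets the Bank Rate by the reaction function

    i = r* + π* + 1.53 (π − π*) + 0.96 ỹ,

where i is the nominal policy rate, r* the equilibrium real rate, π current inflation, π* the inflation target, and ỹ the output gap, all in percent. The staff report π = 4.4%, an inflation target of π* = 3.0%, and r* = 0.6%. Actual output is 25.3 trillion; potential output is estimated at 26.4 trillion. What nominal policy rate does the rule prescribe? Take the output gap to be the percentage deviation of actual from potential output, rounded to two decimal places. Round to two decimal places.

1.74%

Output gap = 100 × (25.3 − 26.4) / 26.4 = -4.17%.
i = 0.60 + 3.00 + 1.53 × (4.40 − 3.00) + 0.96 × (-4.17)
   = 0.60 + 3 + 2.142 − 4.0032 = 1.74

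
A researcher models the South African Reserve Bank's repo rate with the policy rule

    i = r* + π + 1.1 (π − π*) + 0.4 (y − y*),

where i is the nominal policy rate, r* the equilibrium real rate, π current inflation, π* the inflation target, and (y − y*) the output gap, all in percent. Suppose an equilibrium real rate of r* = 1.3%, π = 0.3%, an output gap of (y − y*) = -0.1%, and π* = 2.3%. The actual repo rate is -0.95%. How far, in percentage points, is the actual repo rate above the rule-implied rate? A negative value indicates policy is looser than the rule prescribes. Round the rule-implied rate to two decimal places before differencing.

-0.31 pp

i = 1.3 + 0.3 + 1.1 × (0.3 − 2.3) + 0.4 × (-0.1)
   = 1.3 + 0.3 − 2.2 − 0.04 = -0.64
Deviation = -0.95 − (-0.64) = -0.31 pp.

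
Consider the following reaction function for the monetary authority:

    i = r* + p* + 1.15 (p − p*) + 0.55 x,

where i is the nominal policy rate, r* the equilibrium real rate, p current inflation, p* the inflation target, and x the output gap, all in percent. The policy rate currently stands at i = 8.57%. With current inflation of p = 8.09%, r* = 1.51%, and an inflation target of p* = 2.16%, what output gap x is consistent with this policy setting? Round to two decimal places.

0.55 x = 8.57 − 1.51 − 2.16 − 1.15 × (8.09 − 2.16) = -1.9195
x = -1.9195 / 0.55 = -3.49

-3.49%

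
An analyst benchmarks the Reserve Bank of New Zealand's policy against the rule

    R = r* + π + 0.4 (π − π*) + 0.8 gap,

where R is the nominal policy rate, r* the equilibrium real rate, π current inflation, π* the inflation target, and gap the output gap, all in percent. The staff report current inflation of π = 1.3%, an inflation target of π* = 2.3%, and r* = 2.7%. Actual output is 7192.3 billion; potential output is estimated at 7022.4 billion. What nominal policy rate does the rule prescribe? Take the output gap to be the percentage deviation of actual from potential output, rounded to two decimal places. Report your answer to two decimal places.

Output gap = 100 × (7192.3 − 7022.4) / 7022.4 = 2.42%.
R = 2.70 + 1.30 + 0.4 × (1.30 − 2.30) + 0.8 × 2.42
   = 2.70 + 1.3 − 0.4 + 1.936 = 5.54

5.54%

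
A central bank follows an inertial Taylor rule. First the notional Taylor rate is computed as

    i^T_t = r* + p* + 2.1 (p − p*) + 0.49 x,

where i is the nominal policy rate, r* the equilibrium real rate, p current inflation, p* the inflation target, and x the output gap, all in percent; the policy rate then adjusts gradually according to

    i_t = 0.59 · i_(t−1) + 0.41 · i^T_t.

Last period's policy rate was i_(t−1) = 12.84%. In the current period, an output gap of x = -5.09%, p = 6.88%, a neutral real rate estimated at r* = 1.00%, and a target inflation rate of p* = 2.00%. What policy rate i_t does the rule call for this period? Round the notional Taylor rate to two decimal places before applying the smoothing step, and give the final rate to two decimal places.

i^T_t = 1.00 + 2.00 + 2.1 × (6.88 − 2.00) + 0.49 × (-5.09)
   = 1.00 + 2 + 10.248 − 2.4941 = 10.75
i_t = 0.59 × 12.84 + 0.41 × 10.75 = 7.5756 + 4.4075 = 11.98

11.98%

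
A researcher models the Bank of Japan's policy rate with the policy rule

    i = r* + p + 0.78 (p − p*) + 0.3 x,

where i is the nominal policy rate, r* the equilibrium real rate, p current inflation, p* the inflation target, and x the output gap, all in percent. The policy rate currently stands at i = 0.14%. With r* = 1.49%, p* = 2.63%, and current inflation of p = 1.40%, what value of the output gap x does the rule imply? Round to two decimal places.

-5.97%

0.3 x = 0.14 − 1.49 − 1.40 − 0.78 × (1.40 − 2.63) = -1.7906
x = -1.7906 / 0.3 = -5.97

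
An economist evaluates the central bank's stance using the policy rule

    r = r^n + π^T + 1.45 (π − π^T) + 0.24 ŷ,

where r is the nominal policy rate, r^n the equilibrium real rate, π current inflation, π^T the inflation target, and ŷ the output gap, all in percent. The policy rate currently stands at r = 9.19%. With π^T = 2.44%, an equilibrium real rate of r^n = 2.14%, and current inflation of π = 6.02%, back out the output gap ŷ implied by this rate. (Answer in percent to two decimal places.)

-2.42%

0.24 ŷ = 9.19 − 2.14 − 2.44 − 1.45 × (6.02 − 2.44) = -0.581
ŷ = -0.581 / 0.24 = -2.42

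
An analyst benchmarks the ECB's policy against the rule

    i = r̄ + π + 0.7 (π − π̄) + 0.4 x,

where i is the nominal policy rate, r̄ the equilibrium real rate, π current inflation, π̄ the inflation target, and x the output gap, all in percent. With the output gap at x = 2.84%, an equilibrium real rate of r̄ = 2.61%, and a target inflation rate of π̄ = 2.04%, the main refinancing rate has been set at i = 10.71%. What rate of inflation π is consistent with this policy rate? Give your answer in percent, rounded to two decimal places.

4.94%

Collecting π: i = r̄ + (1 + 0.7) π − 0.7 π̄ + 0.4 x
1.7 π = 10.71 − 2.61 + 0.7 × 2.04 − 0.4 × 2.84 = 8.392
π = 8.392 / 1.7 = 4.94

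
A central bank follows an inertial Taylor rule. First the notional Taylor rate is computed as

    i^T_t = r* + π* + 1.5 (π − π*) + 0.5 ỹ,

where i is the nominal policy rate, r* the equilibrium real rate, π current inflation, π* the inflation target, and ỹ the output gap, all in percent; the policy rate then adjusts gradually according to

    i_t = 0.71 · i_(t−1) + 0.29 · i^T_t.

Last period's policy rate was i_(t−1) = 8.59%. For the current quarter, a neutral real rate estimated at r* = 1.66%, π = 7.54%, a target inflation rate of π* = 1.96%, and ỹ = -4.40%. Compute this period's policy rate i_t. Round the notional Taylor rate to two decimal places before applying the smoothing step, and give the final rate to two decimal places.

i^T_t = 1.66 + 1.96 + 1.5 × (7.54 − 1.96) + 0.5 × (-4.40)
   = 1.66 + 1.96 + 8.37 − 2.2 = 9.79
i_t = 0.71 × 8.59 + 0.29 × 9.79 = 6.0989 + 2.8391 = 8.94

8.94%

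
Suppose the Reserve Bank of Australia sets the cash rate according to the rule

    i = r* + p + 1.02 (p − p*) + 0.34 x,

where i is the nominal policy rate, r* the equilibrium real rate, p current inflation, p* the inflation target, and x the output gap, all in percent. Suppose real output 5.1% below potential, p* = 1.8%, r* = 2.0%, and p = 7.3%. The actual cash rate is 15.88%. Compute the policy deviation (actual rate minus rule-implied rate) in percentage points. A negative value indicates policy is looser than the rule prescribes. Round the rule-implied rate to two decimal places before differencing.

Output 5.1% below potential → x = -5.1.
i = 2.0 + 7.3 + 1.02 × (7.3 − 1.8) + 0.34 × (-5.1)
   = 2.0 + 7.3 + 5.61 − 1.734 = 13.18
Deviation = 15.88 − 13.18 = 2.70 pp.

2.70 pp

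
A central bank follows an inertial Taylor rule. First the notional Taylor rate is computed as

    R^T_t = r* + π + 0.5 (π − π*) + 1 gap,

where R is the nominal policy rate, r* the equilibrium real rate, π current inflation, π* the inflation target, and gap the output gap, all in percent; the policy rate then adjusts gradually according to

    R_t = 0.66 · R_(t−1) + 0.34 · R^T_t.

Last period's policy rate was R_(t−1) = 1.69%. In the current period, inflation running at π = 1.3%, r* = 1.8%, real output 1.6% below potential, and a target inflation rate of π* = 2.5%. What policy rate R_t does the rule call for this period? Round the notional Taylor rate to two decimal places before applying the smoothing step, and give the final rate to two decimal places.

1.42%

Output 1.6% below potential → gap = -1.6.
R^T_t = 1.8 + 1.3 + 0.5 × (1.3 − 2.5) + 1 × (-1.6)
   = 1.8 + 1.3 − 0.6 − 1.6 = 0.90
R_t = 0.66 × 1.69 + 0.34 × 0.90 = 1.1154 + 0.306 = 1.42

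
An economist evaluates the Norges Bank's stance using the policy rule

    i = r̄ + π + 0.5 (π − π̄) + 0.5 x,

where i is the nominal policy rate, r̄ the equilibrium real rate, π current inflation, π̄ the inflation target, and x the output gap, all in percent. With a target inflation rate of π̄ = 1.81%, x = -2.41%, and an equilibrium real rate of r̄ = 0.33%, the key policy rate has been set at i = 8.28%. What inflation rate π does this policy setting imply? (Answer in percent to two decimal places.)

6.71%

Collecting π: i = r̄ + (1 + 0.5) π − 0.5 π̄ + 0.5 x
1.5 π = 8.28 − 0.33 + 0.5 × 1.81 − 0.5 × (-2.41) = 10.06
π = 10.06 / 1.5 = 6.71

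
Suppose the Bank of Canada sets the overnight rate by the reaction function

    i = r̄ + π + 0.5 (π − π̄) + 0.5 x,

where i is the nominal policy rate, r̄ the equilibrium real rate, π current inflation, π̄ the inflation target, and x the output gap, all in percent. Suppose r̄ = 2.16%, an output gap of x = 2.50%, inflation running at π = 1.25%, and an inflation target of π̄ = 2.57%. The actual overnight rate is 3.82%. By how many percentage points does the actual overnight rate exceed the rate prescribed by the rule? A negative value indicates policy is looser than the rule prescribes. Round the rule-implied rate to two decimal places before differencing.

-0.18 pp

i = 2.16 + 1.25 + 0.5 × (1.25 − 2.57) + 0.5 × 2.50
   = 2.16 + 1.25 − 0.66 + 1.25 = 4.00
Deviation = 3.82 − 4.00 = -0.18 pp.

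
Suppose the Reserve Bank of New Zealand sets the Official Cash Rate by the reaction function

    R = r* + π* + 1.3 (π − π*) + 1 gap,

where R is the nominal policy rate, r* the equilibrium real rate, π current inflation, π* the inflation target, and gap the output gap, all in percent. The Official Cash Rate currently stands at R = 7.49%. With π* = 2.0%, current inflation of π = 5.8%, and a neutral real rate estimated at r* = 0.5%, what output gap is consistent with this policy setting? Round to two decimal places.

1 gap = 7.49 − 0.5 − 2.0 − 1.3 × (5.8 − 2.0) = 0.05
gap = 0.05 / 1 = 0.05

0.05%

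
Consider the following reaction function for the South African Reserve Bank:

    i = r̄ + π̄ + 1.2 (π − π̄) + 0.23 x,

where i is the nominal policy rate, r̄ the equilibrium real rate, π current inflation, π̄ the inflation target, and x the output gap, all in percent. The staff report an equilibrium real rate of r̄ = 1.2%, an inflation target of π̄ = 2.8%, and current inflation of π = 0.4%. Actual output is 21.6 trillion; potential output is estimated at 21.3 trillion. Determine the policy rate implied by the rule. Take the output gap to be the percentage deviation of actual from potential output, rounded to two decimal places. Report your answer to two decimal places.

Output gap = 100 × (21.6 − 21.3) / 21.3 = 1.41%.
i = 1.20 + 2.80 + 1.2 × (0.40 − 2.80) + 0.23 × 1.41
   = 1.20 + 2.8 − 2.88 + 0.3243 = 1.44

1.44%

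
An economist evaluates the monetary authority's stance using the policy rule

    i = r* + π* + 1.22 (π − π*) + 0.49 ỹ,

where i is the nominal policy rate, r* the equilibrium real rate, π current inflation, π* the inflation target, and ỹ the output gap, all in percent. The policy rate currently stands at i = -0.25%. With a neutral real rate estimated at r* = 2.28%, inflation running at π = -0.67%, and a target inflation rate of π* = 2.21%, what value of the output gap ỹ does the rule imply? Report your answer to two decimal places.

0.49 ỹ = -0.25 − 2.28 − 2.21 − 1.22 × ((-0.67) − 2.21) = -1.2264
ỹ = -1.2264 / 0.49 = -2.50

-2.50%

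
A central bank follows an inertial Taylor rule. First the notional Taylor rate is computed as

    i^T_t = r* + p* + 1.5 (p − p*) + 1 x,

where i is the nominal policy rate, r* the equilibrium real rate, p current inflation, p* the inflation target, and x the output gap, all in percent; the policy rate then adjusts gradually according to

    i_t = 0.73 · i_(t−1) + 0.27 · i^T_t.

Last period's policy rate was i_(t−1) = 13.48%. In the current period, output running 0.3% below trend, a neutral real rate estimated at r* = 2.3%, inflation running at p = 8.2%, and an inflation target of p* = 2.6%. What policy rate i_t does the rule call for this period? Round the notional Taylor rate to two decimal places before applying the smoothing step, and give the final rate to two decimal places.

Output 0.3% below potential → x = -0.3.
i^T_t = 2.3 + 2.6 + 1.5 × (8.2 − 2.6) + 1 × (-0.3)
   = 2.3 + 2.6 + 8.4 − 0.3 = 13.00
i_t = 0.73 × 13.48 + 0.27 × 13.00 = 9.8404 + 3.51 = 13.35

13.35%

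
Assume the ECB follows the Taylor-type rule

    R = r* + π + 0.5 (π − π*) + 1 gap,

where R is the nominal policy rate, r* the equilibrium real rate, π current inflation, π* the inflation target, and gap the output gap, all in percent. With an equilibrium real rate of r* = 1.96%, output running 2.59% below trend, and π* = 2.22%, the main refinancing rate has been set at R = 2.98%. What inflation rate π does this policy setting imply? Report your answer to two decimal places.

3.15%

Output 2.59% below potential → gap = -2.59.
Collecting π: R = r* + (1 + 0.5) π − 0.5 π* + 1 gap
1.5 π = 2.98 − 1.96 + 0.5 × 2.22 − 1 × (-2.59) = 4.72
π = 4.72 / 1.5 = 3.15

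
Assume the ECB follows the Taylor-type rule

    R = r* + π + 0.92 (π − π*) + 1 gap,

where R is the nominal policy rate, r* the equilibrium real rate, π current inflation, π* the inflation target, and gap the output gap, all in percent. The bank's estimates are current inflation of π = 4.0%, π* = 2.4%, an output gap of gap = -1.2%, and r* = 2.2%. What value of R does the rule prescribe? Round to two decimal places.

6.47%

R = 2.2 + 4.0 + 0.92 × (4.0 − 2.4) + 1 × (-1.2)
   = 2.2 + 4 + 1.472 − 1.2 = 6.47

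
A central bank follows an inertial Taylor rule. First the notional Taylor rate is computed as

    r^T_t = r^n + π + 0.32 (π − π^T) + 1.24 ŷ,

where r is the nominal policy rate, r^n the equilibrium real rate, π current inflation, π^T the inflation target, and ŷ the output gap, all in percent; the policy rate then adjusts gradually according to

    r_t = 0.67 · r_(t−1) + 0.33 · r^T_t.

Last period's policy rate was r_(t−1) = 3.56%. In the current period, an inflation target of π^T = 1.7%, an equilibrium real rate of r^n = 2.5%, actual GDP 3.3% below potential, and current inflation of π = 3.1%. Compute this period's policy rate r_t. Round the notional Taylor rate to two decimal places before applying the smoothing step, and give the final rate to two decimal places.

3.03%

Output 3.3% below potential → ŷ = -3.3.
r^T_t = 2.5 + 3.1 + 0.32 × (3.1 − 1.7) + 1.24 × (-3.3)
   = 2.5 + 3.1 + 0.448 − 4.092 = 1.96
r_t = 0.67 × 3.56 + 0.33 × 1.96 = 2.3852 + 0.6468 = 3.03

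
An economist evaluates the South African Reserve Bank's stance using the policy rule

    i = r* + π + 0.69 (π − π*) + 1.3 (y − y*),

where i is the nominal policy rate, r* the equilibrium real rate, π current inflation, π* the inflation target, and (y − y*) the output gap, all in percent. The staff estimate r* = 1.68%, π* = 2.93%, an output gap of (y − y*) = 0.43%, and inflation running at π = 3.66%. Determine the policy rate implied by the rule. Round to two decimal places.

6.40%

i = 1.68 + 3.66 + 0.69 × (3.66 − 2.93) + 1.3 × 0.43
   = 1.68 + 3.66 + 0.5037 + 0.559 = 6.40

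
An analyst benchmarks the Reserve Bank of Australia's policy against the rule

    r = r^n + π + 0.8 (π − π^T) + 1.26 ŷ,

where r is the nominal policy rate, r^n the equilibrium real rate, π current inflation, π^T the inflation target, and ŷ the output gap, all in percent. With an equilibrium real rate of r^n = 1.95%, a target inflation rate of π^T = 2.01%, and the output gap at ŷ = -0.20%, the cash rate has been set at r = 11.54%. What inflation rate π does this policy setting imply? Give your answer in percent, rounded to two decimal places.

Collecting π: r = r^n + (1 + 0.8) π − 0.8 π^T + 1.26 ŷ
1.8 π = 11.54 − 1.95 + 0.8 × 2.01 − 1.26 × (-0.20) = 11.45
π = 11.45 / 1.8 = 6.36

6.36%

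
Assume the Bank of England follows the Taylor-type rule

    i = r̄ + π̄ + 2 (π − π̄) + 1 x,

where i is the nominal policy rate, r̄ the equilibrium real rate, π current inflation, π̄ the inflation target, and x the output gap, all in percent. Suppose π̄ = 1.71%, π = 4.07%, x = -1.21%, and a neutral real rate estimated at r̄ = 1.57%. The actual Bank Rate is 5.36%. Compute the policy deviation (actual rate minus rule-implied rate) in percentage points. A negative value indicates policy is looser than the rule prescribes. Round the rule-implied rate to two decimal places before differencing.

i = 1.57 + 1.71 + 2 × (4.07 − 1.71) + 1 × (-1.21)
   = 1.57 + 1.71 + 4.72 − 1.21 = 6.79
Deviation = 5.36 − 6.79 = -1.43 pp.

-1.43 pp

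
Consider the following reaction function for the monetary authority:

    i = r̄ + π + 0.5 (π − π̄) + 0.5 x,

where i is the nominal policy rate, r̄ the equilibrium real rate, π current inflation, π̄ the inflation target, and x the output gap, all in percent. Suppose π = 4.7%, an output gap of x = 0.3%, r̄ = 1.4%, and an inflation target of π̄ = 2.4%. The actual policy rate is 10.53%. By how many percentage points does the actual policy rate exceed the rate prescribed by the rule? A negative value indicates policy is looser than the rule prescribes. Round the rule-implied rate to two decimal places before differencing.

i = 1.4 + 4.7 + 0.5 × (4.7 − 2.4) + 0.5 × 0.3
   = 1.4 + 4.7 + 1.15 + 0.15 = 7.40
Deviation = 10.53 − 7.40 = 3.13 pp.

3.13 pp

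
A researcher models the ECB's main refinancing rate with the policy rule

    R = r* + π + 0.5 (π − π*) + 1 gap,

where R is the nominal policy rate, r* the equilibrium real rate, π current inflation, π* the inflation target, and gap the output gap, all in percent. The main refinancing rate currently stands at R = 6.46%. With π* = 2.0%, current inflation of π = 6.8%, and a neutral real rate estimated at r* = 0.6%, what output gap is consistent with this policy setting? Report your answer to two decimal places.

1 gap = 6.46 − 0.6 − 6.8 − 0.5 × (6.8 − 2.0) = -3.34
gap = -3.34 / 1 = -3.34

-3.34%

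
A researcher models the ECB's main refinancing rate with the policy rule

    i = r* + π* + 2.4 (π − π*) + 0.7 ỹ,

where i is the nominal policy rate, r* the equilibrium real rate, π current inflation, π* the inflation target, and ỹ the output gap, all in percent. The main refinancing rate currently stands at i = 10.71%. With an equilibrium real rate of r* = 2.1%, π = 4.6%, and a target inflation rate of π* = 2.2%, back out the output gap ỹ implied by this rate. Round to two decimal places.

0.93%

0.7 ỹ = 10.71 − 2.1 − 2.2 − 2.4 × (4.6 − 2.2) = 0.65
ỹ = 0.65 / 0.7 = 0.93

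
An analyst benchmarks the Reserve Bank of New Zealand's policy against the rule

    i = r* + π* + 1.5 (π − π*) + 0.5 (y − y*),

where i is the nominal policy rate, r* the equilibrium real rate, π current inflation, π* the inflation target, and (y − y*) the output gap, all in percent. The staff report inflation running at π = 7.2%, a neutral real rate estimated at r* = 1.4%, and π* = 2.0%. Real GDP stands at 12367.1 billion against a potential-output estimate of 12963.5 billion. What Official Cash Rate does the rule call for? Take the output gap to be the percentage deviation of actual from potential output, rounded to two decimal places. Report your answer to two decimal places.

Output gap = 100 × (12367.1 − 12963.5) / 12963.5 = -4.60%.
i = 1.40 + 2.00 + 1.5 × (7.20 − 2.00) + 0.5 × (-4.60)
   = 1.40 + 2 + 7.8 − 2.3 = 8.90

8.90%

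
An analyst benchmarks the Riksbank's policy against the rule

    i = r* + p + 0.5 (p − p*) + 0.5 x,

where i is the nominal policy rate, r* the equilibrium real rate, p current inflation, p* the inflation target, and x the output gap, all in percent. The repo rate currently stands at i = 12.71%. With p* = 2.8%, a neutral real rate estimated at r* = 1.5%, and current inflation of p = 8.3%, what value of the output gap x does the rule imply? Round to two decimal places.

0.5 x = 12.71 − 1.5 − 8.3 − 0.5 × (8.3 − 2.8) = 0.16
x = 0.16 / 0.5 = 0.32

0.32%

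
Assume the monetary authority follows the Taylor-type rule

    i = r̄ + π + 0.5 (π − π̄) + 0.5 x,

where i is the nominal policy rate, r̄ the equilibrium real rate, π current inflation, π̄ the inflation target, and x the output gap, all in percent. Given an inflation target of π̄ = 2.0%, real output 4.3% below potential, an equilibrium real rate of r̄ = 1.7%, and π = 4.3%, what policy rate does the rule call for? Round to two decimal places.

5.00%

Output 4.3% below potential → x = -4.3.
i = 1.7 + 4.3 + 0.5 × (4.3 − 2.0) + 0.5 × (-4.3)
   = 1.7 + 4.3 + 1.15 − 2.15 = 5.00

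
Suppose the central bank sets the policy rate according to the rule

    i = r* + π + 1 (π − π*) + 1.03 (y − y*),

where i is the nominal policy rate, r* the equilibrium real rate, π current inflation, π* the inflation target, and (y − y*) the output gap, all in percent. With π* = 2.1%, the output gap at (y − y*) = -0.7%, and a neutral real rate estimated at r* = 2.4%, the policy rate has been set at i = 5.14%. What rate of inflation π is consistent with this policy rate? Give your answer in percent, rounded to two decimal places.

Collecting π: i = r* + (1 + 1) π − 1 π* + 1.03 (y − y*)
2 π = 5.14 − 2.4 + 1 × 2.1 − 1.03 × (-0.7) = 5.561
π = 5.561 / 2 = 2.78

2.78%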